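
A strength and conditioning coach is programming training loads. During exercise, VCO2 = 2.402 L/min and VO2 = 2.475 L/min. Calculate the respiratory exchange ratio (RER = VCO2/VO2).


RER = VCO2 / VO2
= 2.402 / 2.475
= 0.9705

0.9705


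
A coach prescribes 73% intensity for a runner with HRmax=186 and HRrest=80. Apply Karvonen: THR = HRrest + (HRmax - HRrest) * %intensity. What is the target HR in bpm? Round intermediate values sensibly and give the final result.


Heart rate reserve = 186 - 80 = 106
Intensity fraction = 73 / 100 = 0.73
THR = 80 + 106 * 0.73 = 157.38 bpm

157.38 bpm


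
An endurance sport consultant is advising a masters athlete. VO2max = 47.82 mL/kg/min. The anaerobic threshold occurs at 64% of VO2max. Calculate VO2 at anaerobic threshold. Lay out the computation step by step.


AT fraction = 64 / 100 = 0.64
AT VO2 = 47.82 * 0.64
= 30.6 mL/kg/min

30.6 mL/kg/min


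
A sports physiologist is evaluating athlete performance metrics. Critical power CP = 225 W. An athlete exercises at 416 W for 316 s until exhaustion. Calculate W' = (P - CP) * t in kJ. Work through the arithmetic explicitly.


P - CP = 416 - 225 = 191 W
W' = 191 * 316 = 60356 J
= 60356 / 1000 = 60.356 kJ

60.356 kJ


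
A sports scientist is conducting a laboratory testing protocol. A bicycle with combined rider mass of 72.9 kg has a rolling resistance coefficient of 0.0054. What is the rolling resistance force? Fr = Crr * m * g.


Fr = 0.0054 * 72.9 * 9.81
= 0.39366 * 9.81
= 3.862 N

3.862 N


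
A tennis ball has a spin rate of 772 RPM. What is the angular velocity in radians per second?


Convert RPM to rad/s: multiply by 2*pi and divide by 60
omega = 772 * 2 * pi / 60
= 80.844 rad/s

80.844 rad/s


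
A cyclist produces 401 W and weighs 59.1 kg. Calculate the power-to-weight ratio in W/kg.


P/W = power / mass
= 401 / 59.1
= 6.785 W/kg

6.785 W/kg


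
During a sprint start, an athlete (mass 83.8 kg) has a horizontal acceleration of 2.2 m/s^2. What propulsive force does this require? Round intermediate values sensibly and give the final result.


Propulsive force = mass * acceleration
= 83.8 kg * 2.2 m/s^2
= 184.36 N

184.36 N


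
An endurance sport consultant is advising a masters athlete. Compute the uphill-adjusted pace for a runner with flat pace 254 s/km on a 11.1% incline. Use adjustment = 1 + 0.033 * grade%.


Adjustment factor = 1 + 0.033 * 11.1 = 1.3663
Grade-adjusted pace = 254 * 1.3663 = 347.04 s/km

347.04 s/km


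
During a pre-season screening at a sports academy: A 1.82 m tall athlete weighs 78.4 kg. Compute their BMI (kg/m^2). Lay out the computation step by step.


height^2 = 3.3124 m^2
BMI = 78.4 / 3.3124 = 23.67 kg/m^2

23.67 kg/m^2


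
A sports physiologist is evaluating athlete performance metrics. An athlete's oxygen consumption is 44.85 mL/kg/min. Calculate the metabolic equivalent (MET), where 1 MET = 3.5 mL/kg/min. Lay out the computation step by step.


MET = VO2 / 3.5
= 44.85 / 3.5
= 12.81 METs

12.81 METs


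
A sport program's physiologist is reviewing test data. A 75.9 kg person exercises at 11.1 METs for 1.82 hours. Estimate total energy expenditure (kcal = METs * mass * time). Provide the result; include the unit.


Energy = METs * mass(kg) * time(h)
= 11.1 * 75.9 * 1.82
= 1533.33 kcal

1533.33 kcal


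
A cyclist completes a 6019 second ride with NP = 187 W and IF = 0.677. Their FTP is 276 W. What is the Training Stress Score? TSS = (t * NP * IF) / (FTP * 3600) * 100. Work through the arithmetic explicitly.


t * NP * IF = 6019 * 187 * 0.677 = 761999.381
FTP * 3600 = 993600
TSS = (761999.381 / 993600) * 100 = 76.69

76.69 TSS


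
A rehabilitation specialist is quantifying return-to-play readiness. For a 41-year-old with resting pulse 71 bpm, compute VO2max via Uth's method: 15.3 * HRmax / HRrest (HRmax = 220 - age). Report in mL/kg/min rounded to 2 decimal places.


Step 1: HRmax = 220 - 41 = 179 bpm
Step 2: Ratio = 179 / 71 = 2.5211
Step 3: VO2max = 15.3 * 2.5211 = 38.57 mL/kg/min

38.57 mL/kg/min


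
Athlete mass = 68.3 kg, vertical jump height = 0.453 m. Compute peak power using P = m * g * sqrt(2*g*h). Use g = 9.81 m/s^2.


sqrt(2 * 9.81 * 0.453) = sqrt(8.88786) = 2.981251 m/s
P = 68.3 * 9.81 * 2.981251
= 1997.51 W

1997.51 W


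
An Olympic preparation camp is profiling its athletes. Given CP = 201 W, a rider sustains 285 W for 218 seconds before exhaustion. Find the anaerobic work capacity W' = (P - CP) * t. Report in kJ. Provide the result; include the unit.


Excess power = 285 - 201 = 84 W
Work above CP = 84 * 218 = 18312 J
W' = 18.312 kJ

18.312 kJ


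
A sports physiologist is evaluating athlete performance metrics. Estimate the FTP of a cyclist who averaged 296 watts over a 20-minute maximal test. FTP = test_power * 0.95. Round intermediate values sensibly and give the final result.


FTP = 296 * 0.95 = 281.2 W

281.2 W


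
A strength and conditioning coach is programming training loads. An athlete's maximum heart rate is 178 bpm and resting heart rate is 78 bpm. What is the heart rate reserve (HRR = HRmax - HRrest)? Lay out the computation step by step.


HRR = HRmax - HRrest
= 178 - 78
= 100 bpm

100 bpm


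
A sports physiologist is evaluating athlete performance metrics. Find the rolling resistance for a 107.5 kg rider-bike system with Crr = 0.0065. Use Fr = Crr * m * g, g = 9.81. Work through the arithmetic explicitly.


m * g = 107.5 * 9.81 = 1054.575 N
Fr = 0.0065 * 1054.575 = 6.855 N

6.855 N


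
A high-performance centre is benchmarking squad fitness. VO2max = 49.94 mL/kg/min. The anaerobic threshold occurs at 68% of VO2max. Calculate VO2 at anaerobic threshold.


AT fraction = 68 / 100 = 0.68
AT VO2 = 49.94 * 0.68
= 33.96 mL/kg/min

33.96 mL/kg/min


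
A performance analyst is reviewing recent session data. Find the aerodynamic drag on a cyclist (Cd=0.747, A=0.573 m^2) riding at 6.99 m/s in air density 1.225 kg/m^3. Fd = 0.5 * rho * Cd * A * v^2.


Fd = 0.5 * 1.225 * 0.747 * 0.573 * 6.99^2
= 0.5 * 1.225 * 0.747 * 0.573 * 48.8601
= 12.81 N

12.81 N


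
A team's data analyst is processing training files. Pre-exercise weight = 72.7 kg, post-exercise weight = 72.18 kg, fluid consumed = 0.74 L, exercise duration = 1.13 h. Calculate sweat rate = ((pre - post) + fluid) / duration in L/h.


Weight loss = 72.7 - 72.18 = 0.52 kg (approx L)
Total sweat = 0.52 + 0.74 = 1.26 L
Sweat rate = 1.26 / 1.13 = 1.115 L/h

1.115 L/h


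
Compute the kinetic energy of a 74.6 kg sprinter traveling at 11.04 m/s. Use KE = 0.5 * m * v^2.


Velocity squared = 121.8816
KE = 0.5 * 74.6 * 121.8816 = 4546.18 J

4546.18 J


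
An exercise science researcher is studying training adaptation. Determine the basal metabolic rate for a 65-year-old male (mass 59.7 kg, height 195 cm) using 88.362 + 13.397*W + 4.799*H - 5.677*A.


BMR = 88.362 + 13.397*59.7 + 4.799*195 - 5.677*65
= 1454.96 kcal/day

1454.96 kcal/day


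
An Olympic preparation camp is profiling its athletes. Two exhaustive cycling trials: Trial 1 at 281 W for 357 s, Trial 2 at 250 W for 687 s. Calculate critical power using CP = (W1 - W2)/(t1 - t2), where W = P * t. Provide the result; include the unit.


W1 = 281 * 357 = 100317 J
W2 = 250 * 687 = 171750 J
CP = (100317 - 171750) / (357 - 687)
= -71433 / -330
= 216.46 W

216.46 W


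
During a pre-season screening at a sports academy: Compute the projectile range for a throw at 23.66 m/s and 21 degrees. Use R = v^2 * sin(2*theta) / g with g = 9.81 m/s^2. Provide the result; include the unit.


Two times the angle = 42 degrees
sin(42) = 0.669131
R = 559.7956 * 0.669131 / 9.81 = 38.183 m

38.183 m


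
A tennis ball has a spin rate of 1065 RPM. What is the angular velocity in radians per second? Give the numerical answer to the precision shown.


Convert RPM to rad/s: multiply by 2*pi and divide by 60
omega = 1065 * 2 * pi / 60
= 111.527 rad/s

111.527 rad/s


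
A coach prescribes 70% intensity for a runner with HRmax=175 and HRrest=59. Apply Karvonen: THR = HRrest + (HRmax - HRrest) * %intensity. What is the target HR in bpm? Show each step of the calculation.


Heart rate reserve = 175 - 59 = 116
Intensity fraction = 70 / 100 = 0.7
THR = 59 + 116 * 0.7 = 140.2 bpm

140.2 bpm


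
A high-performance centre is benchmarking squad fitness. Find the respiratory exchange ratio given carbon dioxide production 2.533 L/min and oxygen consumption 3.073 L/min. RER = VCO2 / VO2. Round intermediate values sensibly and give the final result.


VCO2 = 2.533 L/min
VO2 = 3.073 L/min
RER = 2.533 / 3.073 = 0.8243

0.8243


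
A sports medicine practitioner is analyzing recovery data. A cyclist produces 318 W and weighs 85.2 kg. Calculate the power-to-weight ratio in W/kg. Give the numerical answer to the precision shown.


P/W = power / mass
= 318 / 85.2
= 3.732 W/kg

3.732 W/kg


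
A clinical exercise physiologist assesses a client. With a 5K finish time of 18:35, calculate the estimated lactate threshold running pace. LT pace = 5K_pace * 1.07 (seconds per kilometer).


Race duration = 1115 s for 5 km
Average pace = 1115 / 5 = 223.0 s/km
LT pace = 223.0 * 1.07
= 238.61 s/km

238.61 s/km


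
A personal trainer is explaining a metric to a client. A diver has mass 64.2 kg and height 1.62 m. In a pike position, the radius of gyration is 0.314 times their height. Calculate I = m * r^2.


r = 0.314 * 1.62 = 0.50868 m
I = m * r^2 = 64.2 * 0.258755 = 16.612 kg*m^2

16.612 kg*m^2


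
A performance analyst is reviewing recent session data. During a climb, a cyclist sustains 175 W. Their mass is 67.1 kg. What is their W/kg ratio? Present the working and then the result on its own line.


Power-to-weight = 175 W / 67.1 kg
= 2.608 W/kg

2.608 W/kg


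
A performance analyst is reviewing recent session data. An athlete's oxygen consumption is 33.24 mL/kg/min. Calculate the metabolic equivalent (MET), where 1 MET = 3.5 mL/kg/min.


MET = VO2 / 3.5
= 33.24 / 3.5
= 9.5 METs

9.5 METs


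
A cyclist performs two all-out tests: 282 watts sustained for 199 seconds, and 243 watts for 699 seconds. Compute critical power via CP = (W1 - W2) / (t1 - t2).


W1 = P1 * t1 = 282 * 199 = 56118 J
W2 = P2 * t2 = 243 * 699 = 169857 J
CP = (56118 - 169857) / (199 - 699)
= 227.48 W

227.48 W


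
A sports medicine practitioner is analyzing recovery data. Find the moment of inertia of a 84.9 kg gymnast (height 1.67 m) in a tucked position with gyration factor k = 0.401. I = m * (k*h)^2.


Radius of gyration = 0.401 * 1.67 = 0.66967 m
I = 84.9 * 0.66967^2
= 84.9 * 0.448458
= 38.074 kg*m^2

38.074 kg*m^2


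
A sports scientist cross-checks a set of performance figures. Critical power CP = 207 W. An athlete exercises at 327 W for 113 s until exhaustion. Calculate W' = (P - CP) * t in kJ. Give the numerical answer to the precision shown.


P - CP = 327 - 207 = 120 W
W' = 120 * 113 = 13560 J
= 13560 / 1000 = 13.56 kJ

13.56 kJ


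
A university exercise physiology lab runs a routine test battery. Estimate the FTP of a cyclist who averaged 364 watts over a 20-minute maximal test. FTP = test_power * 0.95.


FTP = 364 * 0.95 = 345.8 W

345.8 W


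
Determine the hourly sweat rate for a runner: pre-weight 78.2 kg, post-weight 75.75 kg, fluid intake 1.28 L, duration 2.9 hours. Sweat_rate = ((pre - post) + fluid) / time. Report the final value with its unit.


Mass lost = 78.2 - 75.75 = 2.45 kg
Add fluid consumed: 2.45 + 1.28 = 3.73 L total sweat
Sweat rate = 3.73 / 2.9 = 1.286 L/h

1.286 L/h


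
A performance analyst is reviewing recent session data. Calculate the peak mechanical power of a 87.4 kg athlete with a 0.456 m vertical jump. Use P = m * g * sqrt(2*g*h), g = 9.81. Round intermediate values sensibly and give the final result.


First, sqrt(2gh) = sqrt(2 * 9.81 * 0.456)
= sqrt(8.94672) = 2.991107 m/s
Power = 87.4 * 9.81 * 2.991107 = 2564.56 W

2564.56 W


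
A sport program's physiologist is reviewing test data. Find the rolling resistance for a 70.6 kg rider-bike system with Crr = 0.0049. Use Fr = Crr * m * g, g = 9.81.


m * g = 70.6 * 9.81 = 692.586 N
Fr = 0.0049 * 692.586 = 3.394 N

3.394 N


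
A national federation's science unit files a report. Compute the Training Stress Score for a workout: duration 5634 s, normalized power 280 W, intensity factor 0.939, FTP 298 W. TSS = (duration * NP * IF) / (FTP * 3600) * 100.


Product = 5634 * 280 * 0.939 = 1481291.28
Base = 298 * 3600 = 1072800
TSS = 1481291.28 / 1072800 * 100 = 138.08

138.08 TSS


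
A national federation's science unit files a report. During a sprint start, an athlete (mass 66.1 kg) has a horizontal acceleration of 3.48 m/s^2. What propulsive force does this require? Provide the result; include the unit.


Propulsive force = mass * acceleration
= 66.1 kg * 3.48 m/s^2
= 230.03 N

230.03 N


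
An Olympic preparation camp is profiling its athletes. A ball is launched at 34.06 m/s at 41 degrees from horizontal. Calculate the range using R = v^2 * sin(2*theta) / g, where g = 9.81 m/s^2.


sin(2 * 41) = sin(82) = 0.990268
v^2 = 34.06^2 = 1160.0836
R = 1160.0836 * 0.990268 / 9.81
= 117.104 m

117.104 m


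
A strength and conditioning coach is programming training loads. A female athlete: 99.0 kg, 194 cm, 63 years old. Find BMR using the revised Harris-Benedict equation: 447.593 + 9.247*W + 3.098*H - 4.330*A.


Intercept = 447.593
Weight contribution = 9.247 * 99.0 = 915.453
Height contribution = 3.098 * 194 = 601.012
Age contribution = 4.33 * 63 = 272.79
BMR = 447.593 + 915.453 + 601.012 - 272.79
= 1691.27 kcal/day

1691.27 kcal/day


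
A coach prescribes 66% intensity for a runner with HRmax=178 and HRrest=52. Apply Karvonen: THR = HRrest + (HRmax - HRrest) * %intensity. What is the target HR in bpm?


Heart rate reserve = 178 - 52 = 126
Intensity fraction = 66 / 100 = 0.66
THR = 52 + 126 * 0.66 = 135.16 bpm

135.16 bpm


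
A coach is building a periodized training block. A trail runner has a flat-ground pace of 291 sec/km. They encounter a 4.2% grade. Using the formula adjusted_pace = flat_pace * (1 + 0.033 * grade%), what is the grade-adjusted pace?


Grade factor = 1 + 0.033 * 4.2 = 1.1386
Adjusted = 291 * 1.1386 = 331.33 sec/km

331.33 s/km


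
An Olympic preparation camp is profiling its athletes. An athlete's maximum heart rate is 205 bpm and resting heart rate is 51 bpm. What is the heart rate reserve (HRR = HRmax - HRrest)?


HRR = HRmax - HRrest
= 205 - 51
= 154 bpm

154 bpm


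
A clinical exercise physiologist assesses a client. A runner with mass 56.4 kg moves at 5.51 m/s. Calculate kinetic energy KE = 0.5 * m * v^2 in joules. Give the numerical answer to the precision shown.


v^2 = 5.51^2 = 30.3601
KE = 0.5 * 56.4 * 30.3601
= 856.15 J

856.15 J


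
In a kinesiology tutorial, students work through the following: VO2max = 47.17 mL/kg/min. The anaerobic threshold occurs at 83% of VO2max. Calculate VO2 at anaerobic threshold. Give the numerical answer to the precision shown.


AT fraction = 83 / 100 = 0.83
AT VO2 = 47.17 * 0.83
= 39.15 mL/kg/min

39.15 mL/kg/min


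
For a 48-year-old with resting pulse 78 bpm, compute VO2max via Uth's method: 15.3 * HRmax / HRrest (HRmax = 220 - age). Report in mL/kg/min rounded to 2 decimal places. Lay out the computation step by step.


Step 1: HRmax = 220 - 48 = 172 bpm
Step 2: Ratio = 172 / 78 = 2.2051
Step 3: VO2max = 15.3 * 2.2051 = 33.74 mL/kg/min

33.74 mL/kg/min


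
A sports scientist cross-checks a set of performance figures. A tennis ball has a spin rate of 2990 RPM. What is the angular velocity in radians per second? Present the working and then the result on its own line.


Convert RPM to rad/s: multiply by 2*pi and divide by 60
omega = 2990 * 2 * pi / 60
= 313.112 rad/s

313.112 rad/s


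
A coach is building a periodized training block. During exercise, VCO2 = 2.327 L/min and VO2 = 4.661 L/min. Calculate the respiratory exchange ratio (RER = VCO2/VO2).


RER = VCO2 / VO2
= 2.327 / 4.661
= 0.4992

0.4992


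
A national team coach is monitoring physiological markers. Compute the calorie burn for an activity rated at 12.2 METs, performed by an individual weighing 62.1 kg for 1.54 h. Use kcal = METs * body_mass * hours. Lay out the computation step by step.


Product of METs and mass = 12.2 * 62.1 = 757.62
Total kcal = 757.62 * 1.54 = 1166.73 kcal

1166.73 kcal


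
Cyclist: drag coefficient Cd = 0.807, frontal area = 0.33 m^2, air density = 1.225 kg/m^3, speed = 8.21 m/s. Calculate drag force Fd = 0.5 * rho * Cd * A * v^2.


v^2 = 8.21^2 = 67.4041
Fd = 0.5 * 1.225 * 0.807 * 0.33 * 67.4041
= 10.995 N

10.995 N


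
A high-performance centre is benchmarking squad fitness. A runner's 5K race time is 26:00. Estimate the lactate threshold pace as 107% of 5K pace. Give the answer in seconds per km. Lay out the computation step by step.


Total race time = 26*60 + 0 = 1560 seconds
5K pace = 1560 / 5 = 312.0 sec/km
LT pace = 312.0 * 1.07 = 333.84 sec/km

333.84 s/km


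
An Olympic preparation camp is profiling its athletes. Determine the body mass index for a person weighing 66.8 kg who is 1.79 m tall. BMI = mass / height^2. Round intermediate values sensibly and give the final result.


BMI = mass / height^2
= 66.8 / 1.79^2
= 66.8 / 3.2041
= 20.85 kg/m^2

20.85 kg/m^2


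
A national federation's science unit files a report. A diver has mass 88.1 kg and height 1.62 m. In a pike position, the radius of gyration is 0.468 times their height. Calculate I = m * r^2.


r = 0.468 * 1.62 = 0.75816 m
I = m * r^2 = 88.1 * 0.574807 = 50.64 kg*m^2

50.64 kg*m^2


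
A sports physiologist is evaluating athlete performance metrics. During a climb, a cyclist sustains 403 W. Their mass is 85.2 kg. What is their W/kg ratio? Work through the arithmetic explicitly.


Power-to-weight = 403 W / 85.2 kg
= 4.73 W/kg

4.73 W/kg


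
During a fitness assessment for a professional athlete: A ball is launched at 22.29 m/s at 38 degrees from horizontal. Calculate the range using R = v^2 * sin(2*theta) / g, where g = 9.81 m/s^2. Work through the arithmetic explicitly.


sin(2 * 38) = sin(76) = 0.970296
v^2 = 22.29^2 = 496.8441
R = 496.8441 * 0.970296 / 9.81
= 49.142 m

49.142 m


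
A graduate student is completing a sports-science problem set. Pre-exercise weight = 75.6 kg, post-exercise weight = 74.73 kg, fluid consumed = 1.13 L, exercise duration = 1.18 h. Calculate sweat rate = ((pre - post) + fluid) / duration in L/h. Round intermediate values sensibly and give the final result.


Weight loss = 75.6 - 74.73 = 0.87 kg (approx L)
Total sweat = 0.87 + 1.13 = 2.0 L
Sweat rate = 2.0 / 1.18 = 1.695 L/h

1.695 L/h


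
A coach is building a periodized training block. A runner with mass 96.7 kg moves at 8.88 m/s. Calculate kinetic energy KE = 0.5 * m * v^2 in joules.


v^2 = 8.88^2 = 78.8544
KE = 0.5 * 96.7 * 78.8544
= 3812.61 J

3812.61 J


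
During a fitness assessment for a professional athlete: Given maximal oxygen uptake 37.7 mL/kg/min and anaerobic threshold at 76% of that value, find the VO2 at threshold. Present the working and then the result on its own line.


Percentage as decimal = 0.76
VO2 at AT = 37.7 * 0.76 = 28.65 mL/kg/min

28.65 mL/kg/min


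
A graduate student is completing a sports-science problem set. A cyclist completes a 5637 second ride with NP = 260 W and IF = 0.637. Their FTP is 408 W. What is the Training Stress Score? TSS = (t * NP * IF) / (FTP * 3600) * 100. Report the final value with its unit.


t * NP * IF = 5637 * 260 * 0.637 = 933599.94
FTP * 3600 = 1468800
TSS = (933599.94 / 1468800) * 100 = 63.56

63.56 TSS


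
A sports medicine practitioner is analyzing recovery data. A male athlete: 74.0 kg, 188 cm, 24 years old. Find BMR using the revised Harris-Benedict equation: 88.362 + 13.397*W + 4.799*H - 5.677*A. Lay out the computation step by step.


Intercept = 88.362
Weight contribution = 13.397 * 74.0 = 991.378
Height contribution = 4.799 * 188 = 902.212
Age contribution = 5.677 * 24 = 136.248
BMR = 88.362 + 991.378 + 902.212 - 136.248
= 1845.7 kcal/day

1845.7 kcal/day


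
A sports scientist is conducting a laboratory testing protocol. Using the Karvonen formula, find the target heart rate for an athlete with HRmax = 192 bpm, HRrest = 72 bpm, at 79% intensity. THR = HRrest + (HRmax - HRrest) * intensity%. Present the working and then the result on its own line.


HRR = 192 - 72 = 120
THR = 72 + 120 * 0.79
= 72 + 94.8
= 166.8 bpm

166.8 bpm


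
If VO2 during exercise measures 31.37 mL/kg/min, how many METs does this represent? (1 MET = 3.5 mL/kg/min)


METs = VO2 / 3.5 = 31.37 / 3.5 = 8.96

8.96 METs


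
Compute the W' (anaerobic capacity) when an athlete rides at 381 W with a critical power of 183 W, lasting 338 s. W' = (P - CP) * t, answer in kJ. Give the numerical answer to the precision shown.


Above-CP power = 198 W
Duration = 338 s
W' = 198 * 338 = 66924 J
Convert: 66924 / 1000 = 66.924 kJ

66.924 kJ


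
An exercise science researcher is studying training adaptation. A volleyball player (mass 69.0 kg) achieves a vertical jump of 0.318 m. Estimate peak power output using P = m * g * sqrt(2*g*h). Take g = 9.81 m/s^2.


2 * g * h = 2 * 9.81 * 0.318 = 6.23916
sqrt(6.23916) = 2.497831 m/s
P = 69.0 * 9.81 * 2.497831 = 1690.76 W

1690.76 W


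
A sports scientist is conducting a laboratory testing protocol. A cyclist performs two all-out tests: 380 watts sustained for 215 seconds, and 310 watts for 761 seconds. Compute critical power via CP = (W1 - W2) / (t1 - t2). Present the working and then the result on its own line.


W1 = P1 * t1 = 380 * 215 = 81700 J
W2 = P2 * t2 = 310 * 761 = 235910 J
CP = (81700 - 235910) / (215 - 761)
= 282.44 W

282.44 W


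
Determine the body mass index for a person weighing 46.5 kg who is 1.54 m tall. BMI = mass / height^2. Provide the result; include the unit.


BMI = mass / height^2
= 46.5 / 1.54^2
= 46.5 / 2.3716
= 19.61 kg/m^2

19.61 kg/m^2


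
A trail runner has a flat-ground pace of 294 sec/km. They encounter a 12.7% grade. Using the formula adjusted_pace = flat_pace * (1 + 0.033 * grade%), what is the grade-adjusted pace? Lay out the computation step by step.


Grade factor = 1 + 0.033 * 12.7 = 1.4191
Adjusted = 294 * 1.4191 = 417.22 sec/km

417.22 s/km


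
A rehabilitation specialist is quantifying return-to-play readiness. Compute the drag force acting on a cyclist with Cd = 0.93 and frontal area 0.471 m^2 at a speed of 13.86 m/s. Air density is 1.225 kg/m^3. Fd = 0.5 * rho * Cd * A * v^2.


Step 1: v^2 = 192.0996
Step 2: Fd = 0.5 * 1.225 * 0.93 * 0.471 * 192.0996
= 51.539 N

51.539 N


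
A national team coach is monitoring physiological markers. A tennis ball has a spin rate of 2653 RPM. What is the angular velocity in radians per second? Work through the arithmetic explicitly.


Convert RPM to rad/s: multiply by 2*pi and divide by 60
omega = 2653 * 2 * pi / 60
= 277.822 rad/s

277.822 rad/s


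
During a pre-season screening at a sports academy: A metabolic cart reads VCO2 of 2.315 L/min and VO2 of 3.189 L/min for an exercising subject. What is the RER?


RER = VCO2 / VO2 = 2.315 / 3.189 = 0.7259

0.7259


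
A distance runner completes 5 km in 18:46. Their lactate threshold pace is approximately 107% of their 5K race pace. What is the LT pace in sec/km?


Convert to seconds: 18 min 46 s = 1126 s
Pace per km = 1126 / 5 = 225.2 s/km
LT pace = 225.2 * 1.07 = 240.96 s/km

240.96 s/km


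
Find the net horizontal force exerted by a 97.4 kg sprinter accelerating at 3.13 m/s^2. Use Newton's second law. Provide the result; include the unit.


Newton's second law: F = m * a
F = 97.4 * 3.13 = 304.86 N

304.86 N


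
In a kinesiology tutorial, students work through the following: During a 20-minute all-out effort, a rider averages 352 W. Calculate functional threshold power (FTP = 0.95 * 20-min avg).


FTP = 0.95 * 352
= 334.4 W

334.4 W


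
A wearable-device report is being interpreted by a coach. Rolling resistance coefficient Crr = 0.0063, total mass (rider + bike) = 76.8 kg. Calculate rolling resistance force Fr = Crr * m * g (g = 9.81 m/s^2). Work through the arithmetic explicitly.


Fr = Crr * m * g
= 0.0063 * 76.8 * 9.81
= 4.746 N

4.746 N


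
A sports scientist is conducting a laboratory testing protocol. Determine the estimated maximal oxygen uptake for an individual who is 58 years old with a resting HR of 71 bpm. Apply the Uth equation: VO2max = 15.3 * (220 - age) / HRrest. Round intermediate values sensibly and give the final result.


HRmax = 220 - 58 = 162
VO2max = 15.3 * (162 / 71)
= 15.3 * 2.2817
= 34.91 mL/kg/min

34.91 mL/kg/min


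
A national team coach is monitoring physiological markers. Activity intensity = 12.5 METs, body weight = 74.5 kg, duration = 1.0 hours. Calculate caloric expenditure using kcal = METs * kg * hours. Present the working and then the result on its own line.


kcal = 12.5 * 74.5 * 1.0
= 931.25 * 1.0
= 931.25 kcal

931.25 kcal


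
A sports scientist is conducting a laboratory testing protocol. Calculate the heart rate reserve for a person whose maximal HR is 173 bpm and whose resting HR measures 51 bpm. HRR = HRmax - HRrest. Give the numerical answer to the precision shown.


HRmax = 173 bpm
HRrest = 51 bpm
HRR = 173 - 51 = 122 bpm

122 bpm


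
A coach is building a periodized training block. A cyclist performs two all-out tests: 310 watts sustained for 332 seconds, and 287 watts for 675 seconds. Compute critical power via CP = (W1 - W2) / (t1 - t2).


W1 = P1 * t1 = 310 * 332 = 102920 J
W2 = P2 * t2 = 287 * 675 = 193725 J
CP = (102920 - 193725) / (332 - 675)
= 264.74 W

264.74 W


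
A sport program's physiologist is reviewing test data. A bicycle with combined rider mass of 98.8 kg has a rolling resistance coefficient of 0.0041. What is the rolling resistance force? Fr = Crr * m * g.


Fr = 0.0041 * 98.8 * 9.81
= 0.40508 * 9.81
= 3.974 N

3.974 N


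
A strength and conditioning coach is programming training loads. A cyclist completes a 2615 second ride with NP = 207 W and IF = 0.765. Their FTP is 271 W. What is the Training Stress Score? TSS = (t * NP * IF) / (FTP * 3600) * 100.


t * NP * IF = 2615 * 207 * 0.765 = 414098.325
FTP * 3600 = 975600
TSS = (414098.325 / 975600) * 100 = 42.45

42.45 TSS


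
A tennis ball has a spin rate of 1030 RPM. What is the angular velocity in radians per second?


Convert RPM to rad/s: multiply by 2*pi and divide by 60
omega = 1030 * 2 * pi / 60
= 107.861 rad/s

107.861 rad/s


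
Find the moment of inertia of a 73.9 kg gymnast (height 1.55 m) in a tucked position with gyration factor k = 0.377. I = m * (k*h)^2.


Radius of gyration = 0.377 * 1.55 = 0.58435 m
I = 73.9 * 0.58435^2
= 73.9 * 0.341465
= 25.234 kg*m^2

25.234 kg*m^2


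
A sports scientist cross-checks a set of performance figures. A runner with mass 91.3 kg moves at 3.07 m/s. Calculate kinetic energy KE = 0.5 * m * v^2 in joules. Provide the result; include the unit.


v^2 = 3.07^2 = 9.4249
KE = 0.5 * 91.3 * 9.4249
= 430.25 J

430.25 J


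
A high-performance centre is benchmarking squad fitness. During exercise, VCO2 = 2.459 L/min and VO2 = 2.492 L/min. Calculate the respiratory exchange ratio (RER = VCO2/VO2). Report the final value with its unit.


RER = VCO2 / VO2
= 2.459 / 2.492
= 0.9868

0.9868


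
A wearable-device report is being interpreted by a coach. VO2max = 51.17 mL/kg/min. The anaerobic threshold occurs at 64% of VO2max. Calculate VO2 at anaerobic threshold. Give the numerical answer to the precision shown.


AT fraction = 64 / 100 = 0.64
AT VO2 = 51.17 * 0.64
= 32.75 mL/kg/min

32.75 mL/kg/min


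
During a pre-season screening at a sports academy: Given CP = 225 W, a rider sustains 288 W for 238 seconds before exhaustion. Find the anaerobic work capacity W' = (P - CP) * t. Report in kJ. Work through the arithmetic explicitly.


Excess power = 288 - 225 = 63 W
Work above CP = 63 * 238 = 14994 J
W' = 14.994 kJ

14.994 kJ


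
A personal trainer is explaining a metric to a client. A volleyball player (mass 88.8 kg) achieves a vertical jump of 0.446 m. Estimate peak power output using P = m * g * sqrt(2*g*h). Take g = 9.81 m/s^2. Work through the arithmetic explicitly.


2 * g * h = 2 * 9.81 * 0.446 = 8.75052
sqrt(8.75052) = 2.958128 m/s
P = 88.8 * 9.81 * 2.958128 = 2576.91 W

2576.91 W


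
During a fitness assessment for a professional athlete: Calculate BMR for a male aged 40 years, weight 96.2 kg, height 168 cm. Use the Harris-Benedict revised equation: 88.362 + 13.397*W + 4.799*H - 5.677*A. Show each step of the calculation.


Substituting values:
W term = 13.397 * 96.2 = 1288.7914
H term = 4.799 * 168 = 806.232
A term = 5.677 * 40 = 227.08
BMR = 1956.31 kcal/day

1956.31 kcal/day


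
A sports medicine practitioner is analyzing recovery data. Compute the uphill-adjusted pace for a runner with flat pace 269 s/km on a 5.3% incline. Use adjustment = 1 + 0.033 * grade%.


Adjustment factor = 1 + 0.033 * 5.3 = 1.1749
Grade-adjusted pace = 269 * 1.1749 = 316.05 s/km

316.05 s/km


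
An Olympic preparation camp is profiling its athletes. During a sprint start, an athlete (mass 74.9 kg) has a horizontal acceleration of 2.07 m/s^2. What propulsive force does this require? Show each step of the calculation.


Propulsive force = mass * acceleration
= 74.9 kg * 2.07 m/s^2
= 155.04 N

155.04 N


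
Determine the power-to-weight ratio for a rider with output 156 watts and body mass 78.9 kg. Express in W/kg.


P/W = 156 / 78.9 = 1.977 W/kg

1.977 W/kg


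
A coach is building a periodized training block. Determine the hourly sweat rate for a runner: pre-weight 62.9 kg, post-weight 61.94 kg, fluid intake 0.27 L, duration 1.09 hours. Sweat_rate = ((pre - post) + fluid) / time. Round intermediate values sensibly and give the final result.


Mass lost = 62.9 - 61.94 = 0.96 kg
Add fluid consumed: 0.96 + 0.27 = 1.23 L total sweat
Sweat rate = 1.23 / 1.09 = 1.128 L/h

1.128 L/h


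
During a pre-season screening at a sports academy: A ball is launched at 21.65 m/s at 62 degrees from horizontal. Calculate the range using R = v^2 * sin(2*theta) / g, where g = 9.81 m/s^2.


sin(2 * 62) = sin(124) = 0.829038
v^2 = 21.65^2 = 468.7225
R = 468.7225 * 0.829038 / 9.81
= 39.611 m

39.611 m


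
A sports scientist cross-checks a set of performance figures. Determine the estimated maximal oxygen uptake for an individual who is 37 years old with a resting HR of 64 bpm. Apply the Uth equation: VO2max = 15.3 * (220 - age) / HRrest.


HRmax = 220 - 37 = 183
VO2max = 15.3 * (183 / 64)
= 15.3 * 2.8594
= 43.75 mL/kg/min

43.75 mL/kg/min


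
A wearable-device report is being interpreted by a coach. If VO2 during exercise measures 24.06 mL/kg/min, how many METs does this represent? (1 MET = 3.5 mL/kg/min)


METs = VO2 / 3.5 = 24.06 / 3.5 = 6.87

6.87 METs


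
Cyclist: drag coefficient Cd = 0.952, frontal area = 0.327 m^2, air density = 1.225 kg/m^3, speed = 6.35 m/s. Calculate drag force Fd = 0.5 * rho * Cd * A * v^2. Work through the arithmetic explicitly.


v^2 = 6.35^2 = 40.3225
Fd = 0.5 * 1.225 * 0.952 * 0.327 * 40.3225
= 7.688 N

7.688 N


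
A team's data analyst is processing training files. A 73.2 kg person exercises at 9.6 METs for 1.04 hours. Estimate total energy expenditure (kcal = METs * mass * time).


Energy = METs * mass(kg) * time(h)
= 9.6 * 73.2 * 1.04
= 730.83 kcal

730.83 kcal


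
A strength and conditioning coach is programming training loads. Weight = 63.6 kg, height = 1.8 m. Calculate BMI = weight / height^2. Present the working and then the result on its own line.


height^2 = 1.8^2 = 3.24
BMI = 63.6 / 3.24 = 19.63 kg/m^2

19.63 kg/m^2


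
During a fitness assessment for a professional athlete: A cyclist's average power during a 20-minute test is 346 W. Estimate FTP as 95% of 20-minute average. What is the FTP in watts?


FTP = 20-min power * 0.95
= 346 * 0.95
= 328.7 W

328.7 W


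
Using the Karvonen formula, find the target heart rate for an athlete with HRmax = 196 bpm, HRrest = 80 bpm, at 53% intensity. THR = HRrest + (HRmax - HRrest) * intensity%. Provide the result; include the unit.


HRR = 196 - 80 = 116
THR = 80 + 116 * 0.53
= 80 + 61.48
= 141.48 bpm

141.48 bpm


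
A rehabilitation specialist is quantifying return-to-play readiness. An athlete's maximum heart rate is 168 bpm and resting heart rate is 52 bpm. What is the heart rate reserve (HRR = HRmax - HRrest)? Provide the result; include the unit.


HRR = HRmax - HRrest
= 168 - 52
= 116 bpm

116 bpm


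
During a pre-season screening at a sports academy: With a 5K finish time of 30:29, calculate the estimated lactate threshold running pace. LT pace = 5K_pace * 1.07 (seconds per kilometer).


Race duration = 1829 s for 5 km
Average pace = 1829 / 5 = 365.8 s/km
LT pace = 365.8 * 1.07
= 391.41 s/km

391.41 s/km


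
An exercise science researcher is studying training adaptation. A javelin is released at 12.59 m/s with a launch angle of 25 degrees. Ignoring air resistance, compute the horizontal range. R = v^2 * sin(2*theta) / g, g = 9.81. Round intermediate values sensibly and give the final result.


Launch speed squared = 158.5081
sin(2 * 25 deg) = 0.766044
Range = 158.5081 * 0.766044 / 9.81
= 12.378 m

12.378 m


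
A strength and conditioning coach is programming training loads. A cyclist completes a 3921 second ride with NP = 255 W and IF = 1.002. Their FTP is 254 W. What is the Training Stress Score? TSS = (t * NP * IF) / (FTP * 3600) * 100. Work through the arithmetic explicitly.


t * NP * IF = 3921 * 255 * 1.002 = 1001854.71
FTP * 3600 = 914400
TSS = (1001854.71 / 914400) * 100 = 109.56

109.56 TSS


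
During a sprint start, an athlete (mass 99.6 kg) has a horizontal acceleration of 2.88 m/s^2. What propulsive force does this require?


Propulsive force = mass * acceleration
= 99.6 kg * 2.88 m/s^2
= 286.85 N

286.85 N


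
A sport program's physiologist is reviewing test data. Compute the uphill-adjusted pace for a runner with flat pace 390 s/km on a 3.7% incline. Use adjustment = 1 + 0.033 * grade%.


Adjustment factor = 1 + 0.033 * 3.7 = 1.1221
Grade-adjusted pace = 390 * 1.1221 = 437.62 s/km

437.62 s/km


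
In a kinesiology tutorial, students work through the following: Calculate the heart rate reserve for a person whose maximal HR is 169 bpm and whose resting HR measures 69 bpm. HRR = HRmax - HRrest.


HRmax = 169 bpm
HRrest = 69 bpm
HRR = 169 - 69 = 100 bpm

100 bpm


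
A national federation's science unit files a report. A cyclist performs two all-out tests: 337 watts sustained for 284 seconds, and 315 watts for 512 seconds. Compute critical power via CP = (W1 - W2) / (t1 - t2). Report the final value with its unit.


W1 = P1 * t1 = 337 * 284 = 95708 J
W2 = P2 * t2 = 315 * 512 = 161280 J
CP = (95708 - 161280) / (284 - 512)
= 287.6 W

287.6 W


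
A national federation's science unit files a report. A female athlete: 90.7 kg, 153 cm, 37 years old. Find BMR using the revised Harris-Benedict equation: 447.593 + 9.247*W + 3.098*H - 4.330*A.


Intercept = 447.593
Weight contribution = 9.247 * 90.7 = 838.7029
Height contribution = 3.098 * 153 = 473.994
Age contribution = 4.33 * 37 = 160.21
BMR = 447.593 + 838.7029 + 473.994 - 160.21
= 1600.08 kcal/day

1600.08 kcal/day


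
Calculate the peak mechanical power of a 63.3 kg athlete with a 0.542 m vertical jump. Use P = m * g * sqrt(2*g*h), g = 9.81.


First, sqrt(2gh) = sqrt(2 * 9.81 * 0.542)
= sqrt(10.63404) = 3.260988 m/s
Power = 63.3 * 9.81 * 3.260988 = 2024.99 W

2024.99 W


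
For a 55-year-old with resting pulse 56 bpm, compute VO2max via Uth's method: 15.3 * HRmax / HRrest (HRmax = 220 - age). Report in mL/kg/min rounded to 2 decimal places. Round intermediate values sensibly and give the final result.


Step 1: HRmax = 220 - 55 = 165 bpm
Step 2: Ratio = 165 / 56 = 2.9464
Step 3: VO2max = 15.3 * 2.9464 = 45.08 mL/kg/min

45.08 mL/kg/min


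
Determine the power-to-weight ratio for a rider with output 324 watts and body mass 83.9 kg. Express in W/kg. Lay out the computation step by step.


P/W = 324 / 83.9 = 3.862 W/kg

3.862 W/kg


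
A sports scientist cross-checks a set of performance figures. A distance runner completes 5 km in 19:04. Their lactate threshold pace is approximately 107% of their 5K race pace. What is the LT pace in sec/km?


Convert to seconds: 19 min 4 s = 1144 s
Pace per km = 1144 / 5 = 228.8 s/km
LT pace = 228.8 * 1.07 = 244.82 s/km

244.82 s/km


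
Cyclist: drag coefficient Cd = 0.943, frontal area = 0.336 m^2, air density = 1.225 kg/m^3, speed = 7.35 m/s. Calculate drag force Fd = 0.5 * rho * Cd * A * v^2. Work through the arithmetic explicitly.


v^2 = 7.35^2 = 54.0225
Fd = 0.5 * 1.225 * 0.943 * 0.336 * 54.0225
= 10.484 N

10.484 N


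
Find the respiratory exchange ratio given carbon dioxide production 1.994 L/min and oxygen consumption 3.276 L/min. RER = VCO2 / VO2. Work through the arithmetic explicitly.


VCO2 = 1.994 L/min
VO2 = 3.276 L/min
RER = 1.994 / 3.276 = 0.6087

0.6087


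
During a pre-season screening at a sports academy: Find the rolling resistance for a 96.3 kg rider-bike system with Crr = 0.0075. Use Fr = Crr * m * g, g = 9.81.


m * g = 96.3 * 9.81 = 944.703 N
Fr = 0.0075 * 944.703 = 7.085 N

7.085 N


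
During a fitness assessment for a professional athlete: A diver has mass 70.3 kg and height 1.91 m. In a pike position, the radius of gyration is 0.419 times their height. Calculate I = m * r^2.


r = 0.419 * 1.91 = 0.80029 m
I = m * r^2 = 70.3 * 0.640464 = 45.025 kg*m^2

45.025 kg*m^2


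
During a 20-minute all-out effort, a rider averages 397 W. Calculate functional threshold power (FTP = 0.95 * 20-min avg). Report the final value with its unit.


FTP = 0.95 * 397
= 377.15 W

377.15 W


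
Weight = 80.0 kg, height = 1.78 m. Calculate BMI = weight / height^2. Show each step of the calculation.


height^2 = 1.78^2 = 3.1684
BMI = 80.0 / 3.1684 = 25.25 kg/m^2

25.25 kg/m^2


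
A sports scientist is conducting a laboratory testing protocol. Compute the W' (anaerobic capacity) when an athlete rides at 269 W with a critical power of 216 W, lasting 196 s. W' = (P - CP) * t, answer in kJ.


Above-CP power = 53 W
Duration = 196 s
W' = 53 * 196 = 10388 J
Convert: 10388 / 1000 = 10.388 kJ

10.388 kJ


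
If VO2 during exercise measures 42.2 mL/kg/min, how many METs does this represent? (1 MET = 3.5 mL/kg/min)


METs = VO2 / 3.5 = 42.2 / 3.5 = 12.06

12.06 METs


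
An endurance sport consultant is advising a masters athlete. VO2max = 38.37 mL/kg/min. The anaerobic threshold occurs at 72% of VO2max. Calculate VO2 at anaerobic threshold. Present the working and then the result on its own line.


AT fraction = 72 / 100 = 0.72
AT VO2 = 38.37 * 0.72
= 27.63 mL/kg/min

27.63 mL/kg/min


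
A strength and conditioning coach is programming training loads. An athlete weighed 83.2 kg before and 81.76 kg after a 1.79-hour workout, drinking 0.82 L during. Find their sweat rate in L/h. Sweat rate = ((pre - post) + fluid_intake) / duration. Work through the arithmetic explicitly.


Body mass change = 1.44 kg
Total sweat loss = 1.44 + 0.82 = 2.26 L
Rate = 2.26 / 1.79 = 1.263 L/h

1.263 L/h


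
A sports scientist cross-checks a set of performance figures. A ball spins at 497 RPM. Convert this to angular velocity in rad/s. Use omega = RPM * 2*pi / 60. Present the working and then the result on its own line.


omega = 497 * 2 * pi / 60
= 497 * 6.28318531 / 60
= 3122.743 / 60
= 52.046 rad/s

52.046 rad/s


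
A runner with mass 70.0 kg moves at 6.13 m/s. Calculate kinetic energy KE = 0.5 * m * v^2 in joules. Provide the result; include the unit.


v^2 = 6.13^2 = 37.5769
KE = 0.5 * 70.0 * 37.5769
= 1315.19 J

1315.19 J
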